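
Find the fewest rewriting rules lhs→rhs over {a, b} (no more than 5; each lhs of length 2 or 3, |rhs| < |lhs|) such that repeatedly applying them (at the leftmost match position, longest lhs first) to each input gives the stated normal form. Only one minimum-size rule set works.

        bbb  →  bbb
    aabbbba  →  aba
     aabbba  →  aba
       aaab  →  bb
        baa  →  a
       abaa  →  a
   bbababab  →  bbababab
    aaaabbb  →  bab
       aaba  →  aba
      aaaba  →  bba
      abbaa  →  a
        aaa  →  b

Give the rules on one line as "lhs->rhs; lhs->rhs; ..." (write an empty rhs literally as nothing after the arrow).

  | bbb
  | aabbbba => abbbba => abbba => abba => aba
  | aabbba => abbba => abba => aba
  | aaab => bb

aa->a; aaa->b; abb->ab; baa->a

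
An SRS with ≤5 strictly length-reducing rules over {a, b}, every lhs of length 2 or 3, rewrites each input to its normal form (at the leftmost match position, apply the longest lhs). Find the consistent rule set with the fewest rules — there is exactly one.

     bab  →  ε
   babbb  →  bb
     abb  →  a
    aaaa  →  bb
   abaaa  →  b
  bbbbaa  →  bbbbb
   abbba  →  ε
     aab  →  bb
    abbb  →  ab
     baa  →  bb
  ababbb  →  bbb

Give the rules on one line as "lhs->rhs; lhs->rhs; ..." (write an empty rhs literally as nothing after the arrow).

aa->b; aba->; abb->a; bab->

  | bab => ε
  | babbb => bb
  | abb => a
  | aaaa => baa => bb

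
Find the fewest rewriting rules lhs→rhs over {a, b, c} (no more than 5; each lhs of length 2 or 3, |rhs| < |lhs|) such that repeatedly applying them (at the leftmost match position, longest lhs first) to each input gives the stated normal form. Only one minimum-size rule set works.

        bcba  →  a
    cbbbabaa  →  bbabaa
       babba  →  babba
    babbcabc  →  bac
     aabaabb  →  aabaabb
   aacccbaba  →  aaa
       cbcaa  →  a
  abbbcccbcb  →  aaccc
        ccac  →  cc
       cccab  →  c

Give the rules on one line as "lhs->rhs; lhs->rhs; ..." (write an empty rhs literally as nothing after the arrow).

  | bcba => cba => a
  | cbbbabaa => bbabaa
  | babba
  | babbcabc => babcabc => bacabc => babc => bac

bbb->ac; bc->c; ca->; cb->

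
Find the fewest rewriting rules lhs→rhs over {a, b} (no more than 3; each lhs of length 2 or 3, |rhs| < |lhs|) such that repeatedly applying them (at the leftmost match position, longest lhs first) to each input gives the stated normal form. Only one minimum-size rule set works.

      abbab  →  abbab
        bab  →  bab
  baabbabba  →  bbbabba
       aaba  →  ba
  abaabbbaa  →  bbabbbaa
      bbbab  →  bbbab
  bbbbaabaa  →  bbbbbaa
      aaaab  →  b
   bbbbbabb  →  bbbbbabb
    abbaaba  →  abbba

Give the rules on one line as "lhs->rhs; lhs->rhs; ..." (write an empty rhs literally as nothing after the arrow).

  | abbab
  | bab
  | baabbabba => bbbabba
  | aaba => ba

aab->b; aba->bb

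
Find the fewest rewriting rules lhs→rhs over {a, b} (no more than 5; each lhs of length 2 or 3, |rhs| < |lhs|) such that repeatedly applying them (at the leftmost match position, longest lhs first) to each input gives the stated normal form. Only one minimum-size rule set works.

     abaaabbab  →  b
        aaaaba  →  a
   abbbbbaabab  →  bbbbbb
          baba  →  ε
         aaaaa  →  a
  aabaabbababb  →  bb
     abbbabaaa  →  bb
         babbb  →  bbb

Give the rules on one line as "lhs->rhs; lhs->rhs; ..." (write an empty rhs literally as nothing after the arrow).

  | abaaabbab => aaabbab => aabbab => abbab => bab => b
  | aaaaba => aaaba => aaba => aba => a
  | abbbbbaabab => bbbbaabab => bbbbbbab => bbbbbb
  | baba => ba => ε

aa->a; ab->; ba->; baa->bb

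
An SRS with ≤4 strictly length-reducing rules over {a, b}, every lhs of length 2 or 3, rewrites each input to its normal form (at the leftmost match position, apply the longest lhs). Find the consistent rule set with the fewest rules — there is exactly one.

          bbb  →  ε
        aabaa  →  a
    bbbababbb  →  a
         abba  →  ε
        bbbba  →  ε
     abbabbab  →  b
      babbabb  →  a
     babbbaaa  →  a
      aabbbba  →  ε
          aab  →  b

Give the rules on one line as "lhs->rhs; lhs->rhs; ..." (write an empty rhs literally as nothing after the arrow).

  | bbb => ab => ε
  | aabaa => baa => a
  | bbbababbb => abababbb => ababbb => abbb => bb => a
  | abba => ba => ε

aa->; ab->; ba->; bb->a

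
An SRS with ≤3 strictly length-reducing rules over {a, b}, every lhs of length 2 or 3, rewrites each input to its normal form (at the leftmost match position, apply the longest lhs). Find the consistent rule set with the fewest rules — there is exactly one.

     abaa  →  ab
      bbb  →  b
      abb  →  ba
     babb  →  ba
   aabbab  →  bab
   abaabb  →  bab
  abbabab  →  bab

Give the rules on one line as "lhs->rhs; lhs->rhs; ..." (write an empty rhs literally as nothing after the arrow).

aa->; abb->ba; bb->b

  | abaa => ab
  | bbb => bb => b
  | abb => ba
  | babb => bba => ba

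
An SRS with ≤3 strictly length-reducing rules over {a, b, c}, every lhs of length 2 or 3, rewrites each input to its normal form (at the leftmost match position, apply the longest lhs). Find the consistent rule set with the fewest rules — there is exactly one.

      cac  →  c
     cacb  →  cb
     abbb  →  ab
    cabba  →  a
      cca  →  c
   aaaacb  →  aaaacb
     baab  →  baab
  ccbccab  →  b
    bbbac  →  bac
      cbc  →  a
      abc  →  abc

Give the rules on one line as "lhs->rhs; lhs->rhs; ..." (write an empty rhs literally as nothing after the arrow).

  | cac => c
  | cacb => cb
  | abbb => ab
  | cabba => bba => a

bb->; ca->; cbc->a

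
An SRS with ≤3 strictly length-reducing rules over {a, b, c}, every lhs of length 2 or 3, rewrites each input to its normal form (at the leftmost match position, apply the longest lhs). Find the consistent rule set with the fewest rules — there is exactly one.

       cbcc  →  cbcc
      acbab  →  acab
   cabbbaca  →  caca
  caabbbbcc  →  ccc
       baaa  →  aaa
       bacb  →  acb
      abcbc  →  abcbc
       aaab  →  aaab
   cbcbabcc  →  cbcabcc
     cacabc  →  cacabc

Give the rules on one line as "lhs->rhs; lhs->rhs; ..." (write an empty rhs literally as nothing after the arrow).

abb->; ba->a

  | cbcc
  | acbab => acab
  | cabbbaca => cbaca => caca
  | caabbbbcc => cabbcc => ccc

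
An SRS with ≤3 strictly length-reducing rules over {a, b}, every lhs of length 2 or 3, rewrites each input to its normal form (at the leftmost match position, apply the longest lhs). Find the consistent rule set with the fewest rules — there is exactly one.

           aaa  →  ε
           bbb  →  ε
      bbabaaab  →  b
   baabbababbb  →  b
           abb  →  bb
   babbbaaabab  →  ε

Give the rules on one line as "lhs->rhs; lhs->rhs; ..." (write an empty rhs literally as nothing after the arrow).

  | aaa => ε
  | bbb => ε
  | bbabaaab => bbbaaab => aaab => b
  | baabbababbb => babbababbb => bbbababbb => ababbb => babbb => bbbb => b

aaa->; ab->b; bbb->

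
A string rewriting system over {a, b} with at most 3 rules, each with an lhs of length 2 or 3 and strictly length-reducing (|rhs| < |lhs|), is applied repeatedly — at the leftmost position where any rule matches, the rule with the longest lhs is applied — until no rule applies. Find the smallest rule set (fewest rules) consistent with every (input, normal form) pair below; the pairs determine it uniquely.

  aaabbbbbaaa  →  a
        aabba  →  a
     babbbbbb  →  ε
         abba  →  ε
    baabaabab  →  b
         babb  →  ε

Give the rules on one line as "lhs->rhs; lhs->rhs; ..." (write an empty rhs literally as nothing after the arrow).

aa->; ba->; bb->

  | aaabbbbbaaa => abbbbbaaa => abbbaaa => abaaa => aaa => a
  | aabba => bba => a
  | babbbbbb => bbbbbb => bbbb => bb => ε
  | abba => aa => ε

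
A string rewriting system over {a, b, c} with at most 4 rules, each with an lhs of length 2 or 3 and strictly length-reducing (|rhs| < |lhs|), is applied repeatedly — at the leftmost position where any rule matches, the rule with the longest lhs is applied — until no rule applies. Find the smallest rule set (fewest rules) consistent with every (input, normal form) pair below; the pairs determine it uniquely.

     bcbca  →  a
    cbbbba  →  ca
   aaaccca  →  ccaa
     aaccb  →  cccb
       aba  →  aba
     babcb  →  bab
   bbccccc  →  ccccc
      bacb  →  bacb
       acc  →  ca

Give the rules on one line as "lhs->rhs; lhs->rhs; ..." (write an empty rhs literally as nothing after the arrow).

aac->cc; acc->ca; bb->; bc->

  | bcbca => bca => a
  | cbbbba => cbba => ca
  | aaaccca => acccca => cacca => ccaa
  | aaccb => cccb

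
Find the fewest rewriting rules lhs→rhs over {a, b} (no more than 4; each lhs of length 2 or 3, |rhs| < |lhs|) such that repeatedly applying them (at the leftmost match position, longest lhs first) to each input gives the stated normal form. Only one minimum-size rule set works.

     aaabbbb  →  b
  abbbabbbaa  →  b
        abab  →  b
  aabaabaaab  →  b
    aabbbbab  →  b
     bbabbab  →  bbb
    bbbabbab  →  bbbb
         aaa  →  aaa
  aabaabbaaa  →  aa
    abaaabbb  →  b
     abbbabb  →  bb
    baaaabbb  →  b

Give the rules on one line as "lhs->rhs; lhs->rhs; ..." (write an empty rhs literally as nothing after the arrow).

  | aaabbbb => aaabbb => aaabb => aaab => aab => ab => b
  | abbbabbbaa => abbabbbaa => ababbbaa => babbbaa => bbbaa => bba => b
  | abab => bab => b
  | aabaabaaab => abaabaaab => baabaaab => abaaab => baaab => aab => ab => b

ab->b; abb->ab; ba->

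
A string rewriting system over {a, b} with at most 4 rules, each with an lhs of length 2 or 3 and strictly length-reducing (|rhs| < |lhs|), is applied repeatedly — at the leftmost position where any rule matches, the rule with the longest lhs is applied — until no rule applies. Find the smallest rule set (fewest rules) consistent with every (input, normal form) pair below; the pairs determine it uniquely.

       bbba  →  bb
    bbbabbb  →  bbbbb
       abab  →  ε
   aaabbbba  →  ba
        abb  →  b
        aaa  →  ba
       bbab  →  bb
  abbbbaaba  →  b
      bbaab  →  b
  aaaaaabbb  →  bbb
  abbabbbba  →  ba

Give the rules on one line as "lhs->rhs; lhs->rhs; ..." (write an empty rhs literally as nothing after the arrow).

aa->b; ab->; bba->aa

  | bbba => baa => bb
  | bbbabbb => baabbb => bbbbb
  | abab => ab => ε
  | aaabbbba => babbbba => bbbba => bbaa => aaa => ba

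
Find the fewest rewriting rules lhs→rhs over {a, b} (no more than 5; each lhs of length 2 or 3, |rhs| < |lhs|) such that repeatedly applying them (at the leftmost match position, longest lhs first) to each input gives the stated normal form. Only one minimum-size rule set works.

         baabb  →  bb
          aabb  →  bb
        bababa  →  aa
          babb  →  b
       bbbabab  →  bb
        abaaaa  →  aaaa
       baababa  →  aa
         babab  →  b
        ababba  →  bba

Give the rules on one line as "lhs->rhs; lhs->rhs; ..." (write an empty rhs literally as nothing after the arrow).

ab->b; aba->a; baa->; bab->a

  | baabb => bb
  | aabb => abb => bb
  | bababa => aaba => aa
  | babb => ab => b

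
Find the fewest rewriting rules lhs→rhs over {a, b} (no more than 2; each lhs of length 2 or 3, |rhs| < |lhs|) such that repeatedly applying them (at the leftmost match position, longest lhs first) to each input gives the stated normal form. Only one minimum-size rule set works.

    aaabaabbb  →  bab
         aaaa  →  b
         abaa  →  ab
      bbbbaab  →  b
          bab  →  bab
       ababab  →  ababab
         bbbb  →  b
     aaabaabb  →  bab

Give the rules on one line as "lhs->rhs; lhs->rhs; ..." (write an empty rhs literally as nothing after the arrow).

  | aaabaabbb => babaabbb => babbbbb => babbbb => babbb => babb => bab
  | aaaa => baa => bb => b
  | abaa => abb => ab
  | bbbbaab => bbbaab => bbaab => baab => bbb => bb => b

aa->b; bb->b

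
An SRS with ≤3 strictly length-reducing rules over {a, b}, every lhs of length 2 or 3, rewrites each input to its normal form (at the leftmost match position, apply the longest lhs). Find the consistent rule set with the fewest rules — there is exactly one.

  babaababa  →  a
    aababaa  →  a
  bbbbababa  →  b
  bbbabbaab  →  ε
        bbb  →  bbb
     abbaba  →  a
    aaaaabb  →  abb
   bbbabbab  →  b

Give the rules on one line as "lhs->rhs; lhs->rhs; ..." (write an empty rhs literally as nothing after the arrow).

  | babaababa => baaababa => aababa => ababa => abaa => aa => a
  | aababaa => ababaa => abaaa => aaa => aa => a
  | bbbbababa => bbbbaaba => bbbaba => bbbaa => bba => b
  | bbbabbaab => bbbabaab => bbbaaab => bbaab => bab => ba => ε

aa->a; ba->; bab->ba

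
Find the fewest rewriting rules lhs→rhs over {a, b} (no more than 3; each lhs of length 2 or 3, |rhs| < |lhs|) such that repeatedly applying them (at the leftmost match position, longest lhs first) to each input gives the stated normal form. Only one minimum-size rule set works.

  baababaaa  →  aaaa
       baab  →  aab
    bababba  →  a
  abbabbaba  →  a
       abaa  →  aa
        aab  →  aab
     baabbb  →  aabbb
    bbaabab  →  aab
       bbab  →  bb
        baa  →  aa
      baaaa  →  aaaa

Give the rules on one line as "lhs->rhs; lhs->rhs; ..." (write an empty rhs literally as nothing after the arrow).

  | baababaaa => aababaaa => aabaaa => aaaa
  | baab => aab
  | bababba => babba => bba => ba => a
  | abbabbaba => abbbaba => abbba => abba => aba => a

aba->a; ba->a; bab->b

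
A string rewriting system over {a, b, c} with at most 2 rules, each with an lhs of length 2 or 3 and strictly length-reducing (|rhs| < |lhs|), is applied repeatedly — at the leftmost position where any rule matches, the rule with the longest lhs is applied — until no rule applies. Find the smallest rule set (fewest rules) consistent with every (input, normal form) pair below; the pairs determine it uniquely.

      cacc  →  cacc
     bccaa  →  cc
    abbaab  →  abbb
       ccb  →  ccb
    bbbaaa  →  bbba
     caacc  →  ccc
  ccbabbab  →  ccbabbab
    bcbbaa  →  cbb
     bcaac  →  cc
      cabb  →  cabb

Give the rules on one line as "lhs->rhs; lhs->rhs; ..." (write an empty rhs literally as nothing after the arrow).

aa->; bc->c

  | cacc
  | bccaa => ccaa => cc
  | abbaab => abbb
  | ccb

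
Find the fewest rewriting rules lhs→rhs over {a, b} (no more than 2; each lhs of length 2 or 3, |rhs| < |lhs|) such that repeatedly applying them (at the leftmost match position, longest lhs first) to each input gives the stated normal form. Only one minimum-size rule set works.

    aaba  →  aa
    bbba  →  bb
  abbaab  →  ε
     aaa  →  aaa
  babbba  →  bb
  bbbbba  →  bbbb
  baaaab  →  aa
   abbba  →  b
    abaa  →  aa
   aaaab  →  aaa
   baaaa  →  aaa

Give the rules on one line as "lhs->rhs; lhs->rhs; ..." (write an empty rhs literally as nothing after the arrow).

ab->; ba->

  | aaba => aa
  | bbba => bb
  | abbaab => baab => ab => ε
  | aaa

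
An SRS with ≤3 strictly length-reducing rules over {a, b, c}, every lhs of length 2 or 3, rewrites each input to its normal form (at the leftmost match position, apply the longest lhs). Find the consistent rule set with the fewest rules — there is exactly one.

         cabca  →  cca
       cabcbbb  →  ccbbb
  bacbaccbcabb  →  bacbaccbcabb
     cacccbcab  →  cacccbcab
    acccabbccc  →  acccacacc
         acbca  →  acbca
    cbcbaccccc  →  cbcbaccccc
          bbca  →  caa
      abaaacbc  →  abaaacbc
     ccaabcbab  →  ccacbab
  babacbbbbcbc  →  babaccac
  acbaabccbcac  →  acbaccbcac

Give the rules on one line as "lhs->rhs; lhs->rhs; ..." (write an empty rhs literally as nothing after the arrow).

abc->c; bbc->ca

  | cabca => cca
  | cabcbbb => ccbbb
  | bacbaccbcabb
  | cacccbcab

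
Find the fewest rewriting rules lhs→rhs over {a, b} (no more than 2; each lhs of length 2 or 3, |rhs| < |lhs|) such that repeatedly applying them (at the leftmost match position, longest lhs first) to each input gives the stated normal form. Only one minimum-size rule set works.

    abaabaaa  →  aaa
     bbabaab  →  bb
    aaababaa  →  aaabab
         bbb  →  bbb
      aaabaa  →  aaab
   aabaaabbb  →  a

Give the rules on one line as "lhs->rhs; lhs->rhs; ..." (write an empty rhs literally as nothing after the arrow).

abb->; baa->b

  | abaabaaa => abbaaa => aaa
  | bbabaab => bbabb => bb
  | aaababaa => aaabab
  | bbb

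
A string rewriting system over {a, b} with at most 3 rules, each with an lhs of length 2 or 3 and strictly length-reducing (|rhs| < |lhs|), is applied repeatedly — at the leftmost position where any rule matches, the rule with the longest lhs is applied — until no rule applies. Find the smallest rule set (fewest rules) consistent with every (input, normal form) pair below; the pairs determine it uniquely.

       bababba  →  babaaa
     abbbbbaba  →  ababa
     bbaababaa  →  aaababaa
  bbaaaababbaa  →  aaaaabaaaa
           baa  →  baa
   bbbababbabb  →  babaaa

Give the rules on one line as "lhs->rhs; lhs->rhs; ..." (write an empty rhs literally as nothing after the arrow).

bb->; bba->aa

  | bababba => babaaa
  | abbbbbaba => abbbaba => ababa
  | bbaababaa => aaababaa
  | bbaaaababbaa => aaaaababbaa => aaaaabaaaa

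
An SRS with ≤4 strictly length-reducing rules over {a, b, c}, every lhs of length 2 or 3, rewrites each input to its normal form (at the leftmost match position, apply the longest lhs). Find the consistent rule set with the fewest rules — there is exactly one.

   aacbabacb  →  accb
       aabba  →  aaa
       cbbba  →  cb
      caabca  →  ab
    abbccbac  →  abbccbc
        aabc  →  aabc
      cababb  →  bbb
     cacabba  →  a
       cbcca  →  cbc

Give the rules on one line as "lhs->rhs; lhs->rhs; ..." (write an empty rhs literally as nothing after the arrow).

  | aacbabacb => aacbbacb => aacacb => accb
  | aabba => aaa
  | cbbba => cba => cb
  | caabca => abca => ab

aca->c; ba->b; bba->a; ca->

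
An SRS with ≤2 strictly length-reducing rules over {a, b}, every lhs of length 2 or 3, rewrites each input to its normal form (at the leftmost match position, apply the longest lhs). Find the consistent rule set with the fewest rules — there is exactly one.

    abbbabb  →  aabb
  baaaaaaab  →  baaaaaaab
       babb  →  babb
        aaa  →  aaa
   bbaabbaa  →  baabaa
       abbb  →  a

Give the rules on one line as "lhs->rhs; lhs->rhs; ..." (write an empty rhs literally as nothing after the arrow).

bba->ba; bbb->

  | abbbabb => aabb
  | baaaaaaab
  | babb
  | aaa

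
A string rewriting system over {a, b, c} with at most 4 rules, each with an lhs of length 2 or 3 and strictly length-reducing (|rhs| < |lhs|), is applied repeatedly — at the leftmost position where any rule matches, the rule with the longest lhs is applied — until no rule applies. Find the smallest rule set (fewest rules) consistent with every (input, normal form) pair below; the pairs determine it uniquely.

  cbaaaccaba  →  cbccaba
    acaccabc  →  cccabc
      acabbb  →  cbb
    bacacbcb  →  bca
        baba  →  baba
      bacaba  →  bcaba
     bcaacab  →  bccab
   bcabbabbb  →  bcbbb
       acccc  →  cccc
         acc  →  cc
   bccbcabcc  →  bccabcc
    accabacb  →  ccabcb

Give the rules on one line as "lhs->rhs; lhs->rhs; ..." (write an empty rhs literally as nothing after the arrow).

  | cbaaaccaba => cbaaccaba => cbaccaba => cbccaba
  | acaccabc => caccabc => cccabc
  | acabbb => cabbb => cbb
  | bacacbcb => bcacbcb => bccbcb => bcacb => bccb => bca

abb->b; ac->c; ccb->ca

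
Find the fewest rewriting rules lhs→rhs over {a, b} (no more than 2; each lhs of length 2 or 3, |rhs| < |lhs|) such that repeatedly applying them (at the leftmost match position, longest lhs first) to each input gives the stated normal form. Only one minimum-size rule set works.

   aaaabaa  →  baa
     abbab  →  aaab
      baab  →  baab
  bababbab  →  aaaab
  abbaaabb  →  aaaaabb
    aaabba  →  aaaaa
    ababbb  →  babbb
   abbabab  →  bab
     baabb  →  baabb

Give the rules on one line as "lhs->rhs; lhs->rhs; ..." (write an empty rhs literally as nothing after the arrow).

  | aaaabaa => aaabaa => aabaa => abaa => baa
  | abbab => aaab
  | baab
  | bababbab => bbabbab => aabbab => aaaab

aba->ba; bba->aa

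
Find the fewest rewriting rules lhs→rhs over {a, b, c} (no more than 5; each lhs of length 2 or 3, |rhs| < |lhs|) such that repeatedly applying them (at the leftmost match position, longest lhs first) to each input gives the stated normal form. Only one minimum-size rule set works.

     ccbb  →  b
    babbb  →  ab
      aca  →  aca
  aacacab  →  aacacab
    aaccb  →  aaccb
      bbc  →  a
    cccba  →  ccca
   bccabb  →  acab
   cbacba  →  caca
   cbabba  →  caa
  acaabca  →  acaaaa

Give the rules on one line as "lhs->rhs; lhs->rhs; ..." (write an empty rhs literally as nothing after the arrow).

  | ccbb => cbb => bb => b
  | babbb => abbb => abb => ab
  | aca
  | aacacab

ba->a; bb->b; bc->a; cbb->bb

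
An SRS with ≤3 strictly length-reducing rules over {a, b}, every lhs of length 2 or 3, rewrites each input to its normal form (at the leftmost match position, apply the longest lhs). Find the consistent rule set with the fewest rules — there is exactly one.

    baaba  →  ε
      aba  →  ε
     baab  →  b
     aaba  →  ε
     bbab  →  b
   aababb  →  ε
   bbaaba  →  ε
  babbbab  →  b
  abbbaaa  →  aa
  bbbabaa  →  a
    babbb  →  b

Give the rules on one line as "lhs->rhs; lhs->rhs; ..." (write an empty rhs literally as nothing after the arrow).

ab->b; ba->; bb->

  | baaba => aba => ba => ε
  | aba => ba => ε
  | baab => ab => b
  | aaba => aba => ba => ε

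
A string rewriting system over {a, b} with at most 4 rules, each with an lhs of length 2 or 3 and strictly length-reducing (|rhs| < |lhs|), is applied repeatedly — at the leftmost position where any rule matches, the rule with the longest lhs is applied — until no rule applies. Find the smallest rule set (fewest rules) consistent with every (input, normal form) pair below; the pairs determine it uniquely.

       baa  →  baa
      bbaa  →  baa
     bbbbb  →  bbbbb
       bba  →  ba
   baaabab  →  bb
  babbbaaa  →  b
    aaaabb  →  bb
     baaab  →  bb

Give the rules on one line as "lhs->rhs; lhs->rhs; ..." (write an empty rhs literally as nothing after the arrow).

  | baa
  | bbaa => baa
  | bbbbb
  | bba => ba

aaa->; ab->b; bba->ba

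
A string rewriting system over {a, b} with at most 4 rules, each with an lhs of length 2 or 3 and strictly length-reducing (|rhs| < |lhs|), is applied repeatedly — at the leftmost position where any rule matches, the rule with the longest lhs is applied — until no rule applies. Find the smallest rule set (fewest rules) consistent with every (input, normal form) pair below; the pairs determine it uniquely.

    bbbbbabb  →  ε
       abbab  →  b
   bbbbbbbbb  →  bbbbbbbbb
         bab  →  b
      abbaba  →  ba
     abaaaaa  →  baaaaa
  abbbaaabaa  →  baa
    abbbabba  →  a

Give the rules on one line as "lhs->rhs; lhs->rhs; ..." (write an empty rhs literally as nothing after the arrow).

  | bbbbbabb => bbbbabb => bbbabb => bbabb => babb => abb => ε
  | abbab => ab => b
  | bbbbbbbbb
  | bab => ab => b

ab->b; abb->; bab->ab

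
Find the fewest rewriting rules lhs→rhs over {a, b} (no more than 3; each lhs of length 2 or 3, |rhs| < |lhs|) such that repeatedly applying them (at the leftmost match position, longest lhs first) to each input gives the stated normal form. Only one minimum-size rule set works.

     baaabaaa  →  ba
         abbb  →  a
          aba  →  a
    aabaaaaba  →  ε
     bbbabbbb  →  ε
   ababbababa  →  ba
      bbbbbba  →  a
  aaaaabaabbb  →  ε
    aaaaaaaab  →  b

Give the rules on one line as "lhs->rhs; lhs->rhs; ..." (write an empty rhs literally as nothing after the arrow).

aa->; ab->; bb->a

  | baaabaaa => babaaa => baaa => ba
  | abbb => bb => a
  | aba => a
  | aabaaaaba => baaaaba => baaba => bba => aa => ε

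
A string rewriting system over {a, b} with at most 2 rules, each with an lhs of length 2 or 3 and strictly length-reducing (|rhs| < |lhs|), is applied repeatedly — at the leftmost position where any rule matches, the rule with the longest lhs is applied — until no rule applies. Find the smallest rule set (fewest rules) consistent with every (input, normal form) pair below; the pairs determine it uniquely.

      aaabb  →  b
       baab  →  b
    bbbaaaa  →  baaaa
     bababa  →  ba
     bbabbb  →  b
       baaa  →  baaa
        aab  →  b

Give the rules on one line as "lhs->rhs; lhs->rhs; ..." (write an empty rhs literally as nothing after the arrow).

ab->b; bb->b

  | aaabb => aabb => abb => bb => b
  | baab => bab => bb => b
  | bbbaaaa => bbaaaa => baaaa
  | bababa => bbaba => baba => bba => ba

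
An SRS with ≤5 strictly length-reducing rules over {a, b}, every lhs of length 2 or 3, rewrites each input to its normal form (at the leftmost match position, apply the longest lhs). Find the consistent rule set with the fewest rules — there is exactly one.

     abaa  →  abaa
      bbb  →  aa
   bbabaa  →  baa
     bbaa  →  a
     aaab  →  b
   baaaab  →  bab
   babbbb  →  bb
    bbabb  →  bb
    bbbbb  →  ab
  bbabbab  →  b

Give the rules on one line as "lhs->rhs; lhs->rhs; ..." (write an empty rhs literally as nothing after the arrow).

  | abaa
  | bbb => aa
  | bbabaa => baa
  | bbaa => a

aaa->; aab->a; bba->; bbb->aa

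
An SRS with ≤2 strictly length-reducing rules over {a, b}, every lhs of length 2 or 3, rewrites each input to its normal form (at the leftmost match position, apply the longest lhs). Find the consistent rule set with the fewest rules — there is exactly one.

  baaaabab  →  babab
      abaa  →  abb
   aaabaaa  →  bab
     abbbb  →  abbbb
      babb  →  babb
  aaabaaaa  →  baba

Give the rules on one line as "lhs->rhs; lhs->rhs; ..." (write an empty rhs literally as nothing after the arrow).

  | baaaabab => bbaabab => babab
  | abaa => abb
  | aaabaaa => babaaa => babba => bab
  | abbbb

aa->b; bba->b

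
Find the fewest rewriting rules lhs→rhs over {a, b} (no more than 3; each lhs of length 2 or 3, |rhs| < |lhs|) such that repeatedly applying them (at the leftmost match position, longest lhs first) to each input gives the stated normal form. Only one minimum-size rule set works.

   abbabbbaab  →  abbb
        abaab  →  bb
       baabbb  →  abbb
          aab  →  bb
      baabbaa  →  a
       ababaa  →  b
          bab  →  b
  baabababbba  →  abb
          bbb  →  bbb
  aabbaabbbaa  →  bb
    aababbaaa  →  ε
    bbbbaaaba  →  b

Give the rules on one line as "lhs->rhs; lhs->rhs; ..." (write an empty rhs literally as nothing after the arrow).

aa->b; ba->

  | abbabbbaab => abbbbaab => abbbab => abbb
  | abaab => aab => bb
  | baabbb => abbb
  | aab => bb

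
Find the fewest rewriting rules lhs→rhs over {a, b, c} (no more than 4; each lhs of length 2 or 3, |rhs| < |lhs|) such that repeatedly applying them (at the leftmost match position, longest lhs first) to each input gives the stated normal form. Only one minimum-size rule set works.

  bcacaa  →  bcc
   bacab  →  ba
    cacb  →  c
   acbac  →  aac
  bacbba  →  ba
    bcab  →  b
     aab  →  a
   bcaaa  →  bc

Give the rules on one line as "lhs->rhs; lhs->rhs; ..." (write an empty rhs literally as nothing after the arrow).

  | bcacaa => bccaa => bcca => bcc
  | bacab => bacb => ba
  | cacb => ccb => c
  | acbac => aac

ab->; ca->c; cb->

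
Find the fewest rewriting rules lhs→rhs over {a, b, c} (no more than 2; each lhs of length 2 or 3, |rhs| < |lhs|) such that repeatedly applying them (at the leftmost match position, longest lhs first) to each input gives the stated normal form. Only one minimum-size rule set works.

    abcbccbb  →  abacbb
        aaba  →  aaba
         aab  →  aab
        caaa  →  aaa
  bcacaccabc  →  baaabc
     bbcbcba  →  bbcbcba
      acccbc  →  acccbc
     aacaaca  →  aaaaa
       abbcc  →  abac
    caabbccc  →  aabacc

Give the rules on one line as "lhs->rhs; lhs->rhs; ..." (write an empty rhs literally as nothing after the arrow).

bcc->ac; ca->a

  | abcbccbb => abcacbb => abacbb
  | aaba
  | aab
  | caaa => aaa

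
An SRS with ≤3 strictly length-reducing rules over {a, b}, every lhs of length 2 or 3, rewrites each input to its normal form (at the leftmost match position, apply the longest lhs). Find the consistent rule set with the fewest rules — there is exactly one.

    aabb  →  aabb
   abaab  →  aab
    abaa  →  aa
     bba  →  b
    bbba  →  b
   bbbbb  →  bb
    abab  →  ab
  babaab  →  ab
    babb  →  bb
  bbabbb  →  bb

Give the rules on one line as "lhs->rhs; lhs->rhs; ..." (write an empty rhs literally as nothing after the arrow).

ba->; bbb->bb

  | aabb
  | abaab => aab
  | abaa => aa
  | bba => b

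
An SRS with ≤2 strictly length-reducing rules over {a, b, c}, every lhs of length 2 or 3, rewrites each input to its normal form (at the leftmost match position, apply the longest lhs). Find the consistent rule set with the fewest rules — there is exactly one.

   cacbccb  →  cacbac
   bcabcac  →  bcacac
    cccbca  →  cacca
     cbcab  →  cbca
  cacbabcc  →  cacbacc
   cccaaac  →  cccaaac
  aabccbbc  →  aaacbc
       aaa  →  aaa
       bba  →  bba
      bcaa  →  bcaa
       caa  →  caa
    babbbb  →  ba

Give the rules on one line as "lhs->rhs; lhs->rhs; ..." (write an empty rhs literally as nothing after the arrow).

ab->a; ccb->ac

  | cacbccb => cacbac
  | bcabcac => bcacac
  | cccbca => cacca
  | cbcab => cbca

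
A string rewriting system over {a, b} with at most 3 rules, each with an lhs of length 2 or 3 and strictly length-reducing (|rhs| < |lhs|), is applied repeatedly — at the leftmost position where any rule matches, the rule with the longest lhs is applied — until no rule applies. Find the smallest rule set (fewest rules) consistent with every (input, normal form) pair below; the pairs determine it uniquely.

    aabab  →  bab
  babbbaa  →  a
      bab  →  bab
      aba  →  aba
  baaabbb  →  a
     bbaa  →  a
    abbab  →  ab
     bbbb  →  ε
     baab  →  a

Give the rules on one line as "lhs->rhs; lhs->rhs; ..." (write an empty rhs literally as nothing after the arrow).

  | aabab => bab
  | babbbaa => baabaa => bbaa => aaa => a
  | bab
  | aba

aa->; bb->a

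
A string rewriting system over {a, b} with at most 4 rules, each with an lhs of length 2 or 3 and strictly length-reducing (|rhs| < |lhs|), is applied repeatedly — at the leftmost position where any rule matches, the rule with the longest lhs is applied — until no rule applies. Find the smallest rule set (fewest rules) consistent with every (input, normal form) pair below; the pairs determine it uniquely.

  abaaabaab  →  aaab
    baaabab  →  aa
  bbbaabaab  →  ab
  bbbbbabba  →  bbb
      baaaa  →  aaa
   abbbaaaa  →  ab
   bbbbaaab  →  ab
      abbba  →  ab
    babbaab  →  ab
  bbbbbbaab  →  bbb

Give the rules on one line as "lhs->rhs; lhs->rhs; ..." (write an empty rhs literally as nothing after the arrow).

  | abaaabaab => abaabaab => ababaab => abbaab => aaab
  | baaabab => aabab => aabb => aa
  | bbbaabaab => babaab => baab => ab
  | bbbbbabba => bbbbba => bbb

aba->ab; abb->a; ba->; bba->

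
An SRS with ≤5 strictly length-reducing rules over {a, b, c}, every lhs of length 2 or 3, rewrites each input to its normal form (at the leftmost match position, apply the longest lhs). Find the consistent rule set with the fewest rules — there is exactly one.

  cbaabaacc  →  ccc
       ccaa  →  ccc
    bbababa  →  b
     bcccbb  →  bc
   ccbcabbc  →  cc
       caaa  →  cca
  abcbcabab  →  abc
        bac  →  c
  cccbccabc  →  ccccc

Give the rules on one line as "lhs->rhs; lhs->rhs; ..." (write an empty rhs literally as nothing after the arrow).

  | cbaabaacc => aabaacc => cbaacc => aacc => ccc
  | ccaa => ccc
  | bbababa => bbaba => bba => b
  | bcccbb => bccb => bc

aa->c; ba->; cab->c; cb->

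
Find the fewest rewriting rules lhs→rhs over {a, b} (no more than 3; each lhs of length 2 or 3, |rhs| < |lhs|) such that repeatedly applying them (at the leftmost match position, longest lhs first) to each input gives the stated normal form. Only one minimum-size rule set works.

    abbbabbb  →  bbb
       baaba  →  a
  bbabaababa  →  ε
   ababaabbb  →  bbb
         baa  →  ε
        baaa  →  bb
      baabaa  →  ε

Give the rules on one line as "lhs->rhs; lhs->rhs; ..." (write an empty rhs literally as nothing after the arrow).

  | abbbabbb => abbabbb => ababbb => aabbb => bbb
  | baaba => aaba => ba => a
  | bbabaababa => babaababa => abaababa => aaababa => bbbaba => bbaba => baba => aba => aa => ε
  | ababaabbb => aabaabbb => baabbb => aabbb => bbb

aa->; aaa->bb; ba->a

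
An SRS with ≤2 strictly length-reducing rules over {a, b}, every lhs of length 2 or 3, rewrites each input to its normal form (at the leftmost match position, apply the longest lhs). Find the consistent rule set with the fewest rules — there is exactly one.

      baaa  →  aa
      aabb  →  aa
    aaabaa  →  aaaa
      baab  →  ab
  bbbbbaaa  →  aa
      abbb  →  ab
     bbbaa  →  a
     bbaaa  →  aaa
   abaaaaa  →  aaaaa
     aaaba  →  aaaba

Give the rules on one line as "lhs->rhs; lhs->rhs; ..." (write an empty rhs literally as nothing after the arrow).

baa->a; bb->

  | baaa => aa
  | aabb => aa
  | aaabaa => aaaa
  | baab => ab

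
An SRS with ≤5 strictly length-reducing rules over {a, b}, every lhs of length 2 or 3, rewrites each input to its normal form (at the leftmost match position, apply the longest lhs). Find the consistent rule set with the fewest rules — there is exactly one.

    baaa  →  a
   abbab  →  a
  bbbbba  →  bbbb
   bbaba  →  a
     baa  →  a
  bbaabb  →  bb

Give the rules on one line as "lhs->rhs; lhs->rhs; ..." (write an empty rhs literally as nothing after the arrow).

  | baaa => aa => a
  | abbab => abaa => aa => a
  | bbbbba => bbbb
  | bbaba => baaa => aa => a

aa->a; aab->bb; ba->; bab->aa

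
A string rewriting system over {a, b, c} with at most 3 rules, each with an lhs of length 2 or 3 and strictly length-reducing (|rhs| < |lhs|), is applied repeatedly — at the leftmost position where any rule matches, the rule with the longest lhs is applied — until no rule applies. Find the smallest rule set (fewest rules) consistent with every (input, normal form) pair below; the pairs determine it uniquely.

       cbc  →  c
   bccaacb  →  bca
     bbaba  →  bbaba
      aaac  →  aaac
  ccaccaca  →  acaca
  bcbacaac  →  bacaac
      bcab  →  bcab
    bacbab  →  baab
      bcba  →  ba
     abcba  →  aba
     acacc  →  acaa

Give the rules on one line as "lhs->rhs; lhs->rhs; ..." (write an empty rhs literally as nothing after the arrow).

cb->; cc->a; cca->c

  | cbc => c
  | bccaacb => bcacb => bca
  | bbaba
  | aaac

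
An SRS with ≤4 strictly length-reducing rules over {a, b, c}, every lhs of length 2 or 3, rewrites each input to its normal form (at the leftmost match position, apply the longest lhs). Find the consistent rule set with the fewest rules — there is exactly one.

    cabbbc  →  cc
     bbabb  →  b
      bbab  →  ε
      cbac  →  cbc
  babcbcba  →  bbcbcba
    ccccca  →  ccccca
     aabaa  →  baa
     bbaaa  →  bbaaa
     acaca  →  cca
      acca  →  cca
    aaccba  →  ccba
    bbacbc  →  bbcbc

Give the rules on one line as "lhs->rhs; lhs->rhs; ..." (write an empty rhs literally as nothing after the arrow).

ab->b; ac->c; bbb->

  | cabbbc => cbbbc => cc
  | bbabb => bbbb => b
  | bbab => bbb => ε
  | cbac => cbc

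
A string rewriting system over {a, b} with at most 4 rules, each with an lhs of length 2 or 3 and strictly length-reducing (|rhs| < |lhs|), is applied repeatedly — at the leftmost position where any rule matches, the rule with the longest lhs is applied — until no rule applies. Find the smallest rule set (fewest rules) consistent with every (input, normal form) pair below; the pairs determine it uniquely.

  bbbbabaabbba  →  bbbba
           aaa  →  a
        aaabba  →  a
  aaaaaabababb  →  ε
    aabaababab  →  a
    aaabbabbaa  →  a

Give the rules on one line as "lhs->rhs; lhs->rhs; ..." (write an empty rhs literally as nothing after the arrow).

  | bbbbabaabbba => bbbaabbba => bbbabbba => bbbba
  | aaa => aa => a
  | aaabba => aabba => abba => a
  | aaaaaabababb => aaaaabababb => aaaabababb => aaabababb => aabababb => abababb => aabb => abb => ε

aa->a; abb->; bab->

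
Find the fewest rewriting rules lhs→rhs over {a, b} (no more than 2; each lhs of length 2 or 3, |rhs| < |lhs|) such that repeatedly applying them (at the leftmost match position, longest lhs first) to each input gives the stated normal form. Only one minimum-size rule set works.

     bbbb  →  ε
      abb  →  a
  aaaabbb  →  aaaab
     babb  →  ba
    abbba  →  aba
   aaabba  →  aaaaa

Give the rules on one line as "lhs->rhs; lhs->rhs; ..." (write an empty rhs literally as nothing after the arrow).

  | bbbb => bb => ε
  | abb => a
  | aaaabbb => aaaab
  | babb => ba

bb->; bba->aa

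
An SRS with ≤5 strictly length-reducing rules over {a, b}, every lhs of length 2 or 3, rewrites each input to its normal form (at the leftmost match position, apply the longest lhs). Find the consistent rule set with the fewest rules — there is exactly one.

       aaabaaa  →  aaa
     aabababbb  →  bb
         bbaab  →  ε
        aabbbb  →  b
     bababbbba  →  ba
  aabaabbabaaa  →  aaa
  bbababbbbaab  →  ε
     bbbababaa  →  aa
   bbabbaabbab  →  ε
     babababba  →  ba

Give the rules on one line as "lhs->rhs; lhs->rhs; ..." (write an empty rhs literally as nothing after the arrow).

  | aaabaaa => aabaaa => abaaa => aaa
  | aabababbb => abababbb => ababbb => abbb => bb
  | bbaab => bbab => bab => ab => ε
  | aabbbb => abbbb => bbb => b

aab->ab; ab->; bab->ab; bbb->b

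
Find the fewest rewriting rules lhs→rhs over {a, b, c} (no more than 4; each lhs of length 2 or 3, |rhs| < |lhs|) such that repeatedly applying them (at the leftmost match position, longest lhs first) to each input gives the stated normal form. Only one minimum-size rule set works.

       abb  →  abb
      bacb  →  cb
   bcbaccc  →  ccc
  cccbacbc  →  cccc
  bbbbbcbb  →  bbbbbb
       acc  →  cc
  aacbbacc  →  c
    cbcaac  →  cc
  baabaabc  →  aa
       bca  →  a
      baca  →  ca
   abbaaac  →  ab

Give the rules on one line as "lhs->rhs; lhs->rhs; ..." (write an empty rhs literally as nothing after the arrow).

  | abb
  | bacb => cb
  | bcbaccc => baccc => ccc
  | cccbacbc => ccccbc => cccc

ac->c; ba->; bba->bb; bc->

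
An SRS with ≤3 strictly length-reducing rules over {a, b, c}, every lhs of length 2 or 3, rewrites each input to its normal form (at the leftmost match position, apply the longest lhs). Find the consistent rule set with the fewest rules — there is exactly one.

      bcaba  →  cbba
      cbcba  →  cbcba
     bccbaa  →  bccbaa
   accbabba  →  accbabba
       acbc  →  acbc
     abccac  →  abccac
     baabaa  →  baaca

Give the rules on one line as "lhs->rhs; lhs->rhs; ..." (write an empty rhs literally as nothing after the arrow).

  | bcaba => cbba
  | cbcba
  | bccbaa
  | accbabba

aba->ac; bca->cb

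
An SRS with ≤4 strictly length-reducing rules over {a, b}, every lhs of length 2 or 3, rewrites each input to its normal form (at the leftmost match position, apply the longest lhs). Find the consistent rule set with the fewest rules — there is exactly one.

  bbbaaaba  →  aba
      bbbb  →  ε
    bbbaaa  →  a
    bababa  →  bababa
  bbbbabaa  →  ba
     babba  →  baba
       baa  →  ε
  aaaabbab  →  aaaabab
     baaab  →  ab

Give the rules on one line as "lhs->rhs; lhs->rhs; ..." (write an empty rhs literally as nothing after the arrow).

  | bbbaaaba => baaaba => aba
  | bbbb => bb => ε
  | bbbaaa => baaa => a
  | bababa

baa->; bb->; bba->ba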